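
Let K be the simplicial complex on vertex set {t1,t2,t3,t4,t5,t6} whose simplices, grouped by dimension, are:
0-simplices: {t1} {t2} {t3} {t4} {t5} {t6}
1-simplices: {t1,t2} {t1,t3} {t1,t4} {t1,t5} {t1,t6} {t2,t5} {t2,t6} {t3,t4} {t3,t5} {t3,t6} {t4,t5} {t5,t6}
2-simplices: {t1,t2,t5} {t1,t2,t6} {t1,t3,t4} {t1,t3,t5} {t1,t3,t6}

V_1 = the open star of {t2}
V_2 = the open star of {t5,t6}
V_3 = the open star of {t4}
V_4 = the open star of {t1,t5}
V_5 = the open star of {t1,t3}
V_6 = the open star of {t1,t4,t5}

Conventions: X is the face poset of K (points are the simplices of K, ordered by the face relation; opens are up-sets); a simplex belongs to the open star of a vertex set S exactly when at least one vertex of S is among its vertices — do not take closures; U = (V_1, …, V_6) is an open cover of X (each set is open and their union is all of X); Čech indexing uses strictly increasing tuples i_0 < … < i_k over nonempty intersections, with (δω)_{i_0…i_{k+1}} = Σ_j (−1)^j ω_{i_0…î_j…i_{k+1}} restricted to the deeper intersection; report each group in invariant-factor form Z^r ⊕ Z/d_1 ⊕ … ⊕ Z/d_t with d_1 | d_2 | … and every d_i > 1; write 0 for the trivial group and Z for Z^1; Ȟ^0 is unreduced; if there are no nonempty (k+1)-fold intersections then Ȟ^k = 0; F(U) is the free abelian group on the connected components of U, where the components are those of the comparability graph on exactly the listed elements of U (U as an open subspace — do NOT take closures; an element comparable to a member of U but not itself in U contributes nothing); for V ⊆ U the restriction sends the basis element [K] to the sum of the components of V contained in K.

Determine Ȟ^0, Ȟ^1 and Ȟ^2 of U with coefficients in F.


nonempty intersections:
  V1={{t2},{t1,t2},{t2,t5},{t2,t6},{t1,t2,t5},{t1,t2,t6}} V2={{t5},{t6},{t1,t5},{t1,t6},{t2,t5},{t2,t6},{t3,t5},{t3,t6},{t4,t5},{t5,t6},{t1,t2,t5},{t1,t2,t6},{t1,t3,t5},{t1,t3,t6}} V3={{t4},{t1,t4},{t3,t4},{t4,t5},{t1,t3,t4}} V4={{t1},{t5},{t1,t2},{t1,t3},{t1,t4},{t1,t5},{t1,t6},{t2,t5},{t3,t5},{t4,t5},{t5,t6},{t1,t2,t5},{t1,t2,t6},{t1,t3,t4},{t1,t3,t5},{t1,t3,t6}} V5={{t1},{t3},{t1,t2},{t1,t3},{t1,t4},{t1,t5},{t1,t6},{t3,t4},{t3,t5},{t3,t6},{t1,t2,t5},{t1,t2,t6},{t1,t3,t4},{t1,t3,t5},{t1,t3,t6}} V6={{t1},{t4},{t5},{t1,t2},{t1,t3},{t1,t4},{t1,t5},{t1,t6},{t2,t5},{t3,t4},{t3,t5},{t4,t5},{t5,t6},{t1,t2,t5},{t1,t2,t6},{t1,t3,t4},{t1,t3,t5},{t1,t3,t6}}
  V12={{t2,t5},{t2,t6},{t1,t2,t5},{t1,t2,t6}} V14={{t1,t2},{t2,t5},{t1,t2,t5},{t1,t2,t6}} V15={{t1,t2},{t1,t2,t5},{t1,t2,t6}} V16={{t1,t2},{t2,t5},{t1,t2,t5},{t1,t2,t6}} V23={{t4,t5}} V24={{t5},{t1,t5},{t1,t6},{t2,t5},{t3,t5},{t4,t5},{t5,t6},{t1,t2,t5},{t1,t2,t6},{t1,t3,t5},{t1,t3,t6}} V25={{t1,t5},{t1,t6},{t3,t5},{t3,t6},{t1,t2,t5},{t1,t2,t6},{t1,t3,t5},{t1,t3,t6}} V26={{t5},{t1,t5},{t1,t6},{t2,t5},{t3,t5},{t4,t5},{t5,t6},{t1,t2,t5},{t1,t2,t6},{t1,t3,t5},{t1,t3,t6}} V34={{t1,t4},{t4,t5},{t1,t3,t4}} V35={{t1,t4},{t3,t4},{t1,t3,t4}} V36={{t4},{t1,t4},{t3,t4},{t4,t5},{t1,t3,t4}} V45={{t1},{t1,t2},{t1,t3},{t1,t4},{t1,t5},{t1,t6},{t3,t5},{t1,t2,t5},{t1,t2,t6},{t1,t3,t4},{t1,t3,t5},{t1,t3,t6}} V46={{t1},{t5},{t1,t2},{t1,t3},{t1,t4},{t1,t5},{t1,t6},{t2,t5},{t3,t5},{t4,t5},{t5,t6},{t1,t2,t5},{t1,t2,t6},{t1,t3,t4},{t1,t3,t5},{t1,t3,t6}} V56={{t1},{t1,t2},{t1,t3},{t1,t4},{t1,t5},{t1,t6},{t3,t4},{t3,t5},{t1,t2,t5},{t1,t2,t6},{t1,t3,t4},{t1,t3,t5},{t1,t3,t6}}
  V124={{t2,t5},{t1,t2,t5},{t1,t2,t6}} V125={{t1,t2,t5},{t1,t2,t6}} V126={{t2,t5},{t1,t2,t5},{t1,t2,t6}} V145={{t1,t2},{t1,t2,t5},{t1,t2,t6}} V146={{t1,t2},{t2,t5},{t1,t2,t5},{t1,t2,t6}} V156={{t1,t2},{t1,t2,t5},{t1,t2,t6}} V234={{t4,t5}} V236={{t4,t5}} V245={{t1,t5},{t1,t6},{t3,t5},{t1,t2,t5},{t1,t2,t6},{t1,t3,t5},{t1,t3,t6}} V246={{t5},{t1,t5},{t1,t6},{t2,t5},{t3,t5},{t4,t5},{t5,t6},{t1,t2,t5},{t1,t2,t6},{t1,t3,t5},{t1,t3,t6}} V256={{t1,t5},{t1,t6},{t3,t5},{t1,t2,t5},{t1,t2,t6},{t1,t3,t5},{t1,t3,t6}} V345={{t1,t4},{t1,t3,t4}} V346={{t1,t4},{t4,t5},{t1,t3,t4}} V356={{t1,t4},{t3,t4},{t1,t3,t4}} V456={{t1},{t1,t2},{t1,t3},{t1,t4},{t1,t5},{t1,t6},{t3,t5},{t1,t2,t5},{t1,t2,t6},{t1,t3,t4},{t1,t3,t5},{t1,t3,t6}}
  V1245={{t1,t2,t5},{t1,t2,t6}} V1246={{t2,t5},{t1,t2,t5},{t1,t2,t6}} V1256={{t1,t2,t5},{t1,t2,t6}} V1456={{t1,t2},{t1,t2,t5},{t1,t2,t6}} V2346={{t4,t5}} V2456={{t1,t5},{t1,t6},{t3,t5},{t1,t2,t5},{t1,t2,t6},{t1,t3,t5},{t1,t3,t6}} V3456={{t1,t4},{t1,t3,t4}}
  V12456={{t1,t2,t5},{t1,t2,t6}}
components per intersection:
  V1: {{t2},{t1,t2},{t2,t5},{t2,t6},{t1,t2,t5},{t1,t2,t6}}
  V2: {{t5},{t6},{t1,t5},{t1,t6},{t2,t5},{t2,t6},{t3,t5},{t3,t6},{t4,t5},{t5,t6},{t1,t2,t5},{t1,t2,t6},{t1,t3,t5},{t1,t3,t6}}
  V3: {{t4},{t1,t4},{t3,t4},{t4,t5},{t1,t3,t4}}
  V4: {{t1},{t5},{t1,t2},{t1,t3},{t1,t4},{t1,t5},{t1,t6},{t2,t5},{t3,t5},{t4,t5},{t5,t6},{t1,t2,t5},{t1,t2,t6},{t1,t3,t4},{t1,t3,t5},{t1,t3,t6}}
  V5: {{t1},{t3},{t1,t2},{t1,t3},{t1,t4},{t1,t5},{t1,t6},{t3,t4},{t3,t5},{t3,t6},{t1,t2,t5},{t1,t2,t6},{t1,t3,t4},{t1,t3,t5},{t1,t3,t6}}
  V6: {{t1},{t4},{t5},{t1,t2},{t1,t3},{t1,t4},{t1,t5},{t1,t6},{t2,t5},{t3,t4},{t3,t5},{t4,t5},{t5,t6},{t1,t2,t5},{t1,t2,t6},{t1,t3,t4},{t1,t3,t5},{t1,t3,t6}}
  V12: {{t2,t5},{t1,t2,t5}} {{t2,t6},{t1,t2,t6}}
  V14: {{t1,t2},{t2,t5},{t1,t2,t5},{t1,t2,t6}}
  V15: {{t1,t2},{t1,t2,t5},{t1,t2,t6}}
  V16: {{t1,t2},{t2,t5},{t1,t2,t5},{t1,t2,t6}}
  V23: {{t4,t5}}
  V24: {{t5},{t1,t5},{t2,t5},{t3,t5},{t4,t5},{t5,t6},{t1,t2,t5},{t1,t3,t5}} {{t1,t6},{t1,t2,t6},{t1,t3,t6}}
  V25: {{t1,t5},{t3,t5},{t1,t2,t5},{t1,t3,t5}} {{t1,t6},{t3,t6},{t1,t2,t6},{t1,t3,t6}}
  V26: {{t5},{t1,t5},{t2,t5},{t3,t5},{t4,t5},{t5,t6},{t1,t2,t5},{t1,t3,t5}} {{t1,t6},{t1,t2,t6},{t1,t3,t6}}
  V34: {{t1,t4},{t1,t3,t4}} {{t4,t5}}
  V35: {{t1,t4},{t3,t4},{t1,t3,t4}}
  V36: {{t4},{t1,t4},{t3,t4},{t4,t5},{t1,t3,t4}}
  V45: {{t1},{t1,t2},{t1,t3},{t1,t4},{t1,t5},{t1,t6},{t3,t5},{t1,t2,t5},{t1,t2,t6},{t1,t3,t4},{t1,t3,t5},{t1,t3,t6}}
  V46: {{t1},{t5},{t1,t2},{t1,t3},{t1,t4},{t1,t5},{t1,t6},{t2,t5},{t3,t5},{t4,t5},{t5,t6},{t1,t2,t5},{t1,t2,t6},{t1,t3,t4},{t1,t3,t5},{t1,t3,t6}}
  V56: {{t1},{t1,t2},{t1,t3},{t1,t4},{t1,t5},{t1,t6},{t3,t4},{t3,t5},{t1,t2,t5},{t1,t2,t6},{t1,t3,t4},{t1,t3,t5},{t1,t3,t6}}
  V124: {{t2,t5},{t1,t2,t5}} {{t1,t2,t6}}
  V125: {{t1,t2,t5}} {{t1,t2,t6}}
  V126: {{t2,t5},{t1,t2,t5}} {{t1,t2,t6}}
  V145: {{t1,t2},{t1,t2,t5},{t1,t2,t6}}
  V146: {{t1,t2},{t2,t5},{t1,t2,t5},{t1,t2,t6}}
  V156: {{t1,t2},{t1,t2,t5},{t1,t2,t6}}
  V234: {{t4,t5}}
  V236: {{t4,t5}}
  V245: {{t1,t5},{t3,t5},{t1,t2,t5},{t1,t3,t5}} {{t1,t6},{t1,t2,t6},{t1,t3,t6}}
  V246: {{t5},{t1,t5},{t2,t5},{t3,t5},{t4,t5},{t5,t6},{t1,t2,t5},{t1,t3,t5}} {{t1,t6},{t1,t2,t6},{t1,t3,t6}}
  V256: {{t1,t5},{t3,t5},{t1,t2,t5},{t1,t3,t5}} {{t1,t6},{t1,t2,t6},{t1,t3,t6}}
  V345: {{t1,t4},{t1,t3,t4}}
  V346: {{t1,t4},{t1,t3,t4}} {{t4,t5}}
  V356: {{t1,t4},{t3,t4},{t1,t3,t4}}
  V456: {{t1},{t1,t2},{t1,t3},{t1,t4},{t1,t5},{t1,t6},{t3,t5},{t1,t2,t5},{t1,t2,t6},{t1,t3,t4},{t1,t3,t5},{t1,t3,t6}}
  V1245: {{t1,t2,t5}} {{t1,t2,t6}}
  V1246: {{t2,t5},{t1,t2,t5}} {{t1,t2,t6}}
  V1256: {{t1,t2,t5}} {{t1,t2,t6}}
  V1456: {{t1,t2},{t1,t2,t5},{t1,t2,t6}}
  V2346: {{t4,t5}}
  V2456: {{t1,t5},{t3,t5},{t1,t2,t5},{t1,t3,t5}} {{t1,t6},{t1,t2,t6},{t1,t3,t6}}
  V3456: {{t1,t4},{t1,t3,t4}}
  V12456: {{t1,t2,t5}} {{t1,t2,t6}}
C dims 6,19,22,11; δ0: rk 5, SNF 1^5; δ1: rk 13, SNF 1^13; δ2: rk 9, SNF 1^9
Ȟ^0: (6−5)−0=1 ⇒ Z
Ȟ^1: (19−13)−5=1 ⇒ Z
Ȟ^2: (22−9)−13=0 ⇒ 0

Ȟ^0(U;F) ≅ Z,  Ȟ^1(U;F) ≅ Z,  Ȟ^2(U;F) ≅ 0


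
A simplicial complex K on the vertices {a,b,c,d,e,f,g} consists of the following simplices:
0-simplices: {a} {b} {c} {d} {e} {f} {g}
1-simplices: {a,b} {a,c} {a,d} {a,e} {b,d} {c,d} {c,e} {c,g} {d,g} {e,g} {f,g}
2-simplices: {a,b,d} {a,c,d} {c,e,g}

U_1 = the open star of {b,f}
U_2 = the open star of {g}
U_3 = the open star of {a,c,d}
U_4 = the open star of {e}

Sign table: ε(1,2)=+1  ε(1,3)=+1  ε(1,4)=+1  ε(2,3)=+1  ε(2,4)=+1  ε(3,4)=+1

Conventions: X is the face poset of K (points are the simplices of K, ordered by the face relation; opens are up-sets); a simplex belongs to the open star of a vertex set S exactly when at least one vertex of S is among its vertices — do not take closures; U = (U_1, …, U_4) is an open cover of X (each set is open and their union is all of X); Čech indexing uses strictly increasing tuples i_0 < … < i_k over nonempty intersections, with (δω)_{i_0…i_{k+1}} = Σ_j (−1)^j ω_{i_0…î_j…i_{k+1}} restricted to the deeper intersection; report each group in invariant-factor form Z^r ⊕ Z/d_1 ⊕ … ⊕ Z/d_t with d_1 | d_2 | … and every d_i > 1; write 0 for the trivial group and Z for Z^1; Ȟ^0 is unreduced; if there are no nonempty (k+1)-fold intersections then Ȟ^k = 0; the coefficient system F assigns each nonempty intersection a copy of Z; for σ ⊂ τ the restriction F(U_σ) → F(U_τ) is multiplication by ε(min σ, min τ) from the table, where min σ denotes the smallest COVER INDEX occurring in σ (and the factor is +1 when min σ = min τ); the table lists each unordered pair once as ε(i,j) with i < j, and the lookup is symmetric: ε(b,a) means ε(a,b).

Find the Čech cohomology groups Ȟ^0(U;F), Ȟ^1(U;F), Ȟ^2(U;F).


nonempty overlaps:
  U1={{b},{f},{a,b},{b,d},{f,g},{a,b,d}} U2={{g},{c,g},{d,g},{e,g},{f,g},{c,e,g}} U3={{a},{c},{d},{a,b},{a,c},{a,d},{a,e},{b,d},{c,d},{c,e},{c,g},{d,g},{a,b,d},{a,c,d},{c,e,g}} U4={{e},{a,e},{c,e},{e,g},{c,e,g}}
  U12={{f,g}} U13={{a,b},{b,d},{a,b,d}} U23={{c,g},{d,g},{c,e,g}} U24={{e,g},{c,e,g}} U34={{a,e},{c,e},{c,e,g}}
  U234={{c,e,g}}
C dims 4,5,1; δ0: rk 3, SNF 1^3; δ1: rk 1, SNF 1^1
degree 0: 4−3−0 = 1 → Ȟ^0 ≅ Z
degree 1: 5−1−3 = 1 → Ȟ^1 ≅ Z
degree 2: 1−0−1 = 0 → Ȟ^2 ≅ 0

Ȟ^0(U;F) ≅ Z,  Ȟ^1(U;F) ≅ Z,  Ȟ^2(U;F) ≅ 0


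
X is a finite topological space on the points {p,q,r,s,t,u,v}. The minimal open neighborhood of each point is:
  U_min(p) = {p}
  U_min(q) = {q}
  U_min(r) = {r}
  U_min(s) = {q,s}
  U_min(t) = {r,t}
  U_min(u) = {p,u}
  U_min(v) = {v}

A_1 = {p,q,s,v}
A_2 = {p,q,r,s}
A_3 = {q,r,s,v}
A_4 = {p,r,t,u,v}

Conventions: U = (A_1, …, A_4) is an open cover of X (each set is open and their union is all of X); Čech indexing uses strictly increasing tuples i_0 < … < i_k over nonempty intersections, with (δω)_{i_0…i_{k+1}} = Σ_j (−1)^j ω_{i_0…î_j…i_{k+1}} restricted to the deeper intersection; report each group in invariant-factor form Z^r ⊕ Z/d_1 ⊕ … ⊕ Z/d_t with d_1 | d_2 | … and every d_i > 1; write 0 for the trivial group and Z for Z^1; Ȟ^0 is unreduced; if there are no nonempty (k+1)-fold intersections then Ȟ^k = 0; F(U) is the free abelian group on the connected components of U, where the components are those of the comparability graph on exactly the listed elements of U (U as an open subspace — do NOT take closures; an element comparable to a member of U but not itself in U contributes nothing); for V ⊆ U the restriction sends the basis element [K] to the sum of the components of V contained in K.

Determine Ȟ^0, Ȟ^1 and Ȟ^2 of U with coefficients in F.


Ȟ^0(U;F) ≅ Z^4; Ȟ^1(U;F) ≅ 0; Ȟ^2(U;F) ≅ 0

nonempty intersections:
  A12={p,q,s} A13={q,s,v} A14={p,v} A23={q,r,s} A24={p,r} A34={r,v}
  A123={q,s} A124={p} A134={v} A234={r}
components per intersection:
  A1: {p} {q,s} {v}
  A2: {p} {q,s} {r}
  A3: {q,s} {r} {v}
  A4: {p,u} {r,t} {v}
  A12: {p} {q,s}
  A13: {q,s} {v}
  A14: {p} {v}
  A23: {q,s} {r}
  A24: {p} {r}
  A34: {r} {v}
  A123: {q,s}
  A124: {p}
  A134: {v}
  A234: {r}
C dims 12,12,4; δ0: rk 8, SNF 1^8; δ1: rk 4, SNF 1^4
Ȟ^0: (12−8)−0=4 ⇒ Z^4
Ȟ^1: (12−4)−8=0 ⇒ 0
Ȟ^2: (4−0)−4=0 ⇒ 0


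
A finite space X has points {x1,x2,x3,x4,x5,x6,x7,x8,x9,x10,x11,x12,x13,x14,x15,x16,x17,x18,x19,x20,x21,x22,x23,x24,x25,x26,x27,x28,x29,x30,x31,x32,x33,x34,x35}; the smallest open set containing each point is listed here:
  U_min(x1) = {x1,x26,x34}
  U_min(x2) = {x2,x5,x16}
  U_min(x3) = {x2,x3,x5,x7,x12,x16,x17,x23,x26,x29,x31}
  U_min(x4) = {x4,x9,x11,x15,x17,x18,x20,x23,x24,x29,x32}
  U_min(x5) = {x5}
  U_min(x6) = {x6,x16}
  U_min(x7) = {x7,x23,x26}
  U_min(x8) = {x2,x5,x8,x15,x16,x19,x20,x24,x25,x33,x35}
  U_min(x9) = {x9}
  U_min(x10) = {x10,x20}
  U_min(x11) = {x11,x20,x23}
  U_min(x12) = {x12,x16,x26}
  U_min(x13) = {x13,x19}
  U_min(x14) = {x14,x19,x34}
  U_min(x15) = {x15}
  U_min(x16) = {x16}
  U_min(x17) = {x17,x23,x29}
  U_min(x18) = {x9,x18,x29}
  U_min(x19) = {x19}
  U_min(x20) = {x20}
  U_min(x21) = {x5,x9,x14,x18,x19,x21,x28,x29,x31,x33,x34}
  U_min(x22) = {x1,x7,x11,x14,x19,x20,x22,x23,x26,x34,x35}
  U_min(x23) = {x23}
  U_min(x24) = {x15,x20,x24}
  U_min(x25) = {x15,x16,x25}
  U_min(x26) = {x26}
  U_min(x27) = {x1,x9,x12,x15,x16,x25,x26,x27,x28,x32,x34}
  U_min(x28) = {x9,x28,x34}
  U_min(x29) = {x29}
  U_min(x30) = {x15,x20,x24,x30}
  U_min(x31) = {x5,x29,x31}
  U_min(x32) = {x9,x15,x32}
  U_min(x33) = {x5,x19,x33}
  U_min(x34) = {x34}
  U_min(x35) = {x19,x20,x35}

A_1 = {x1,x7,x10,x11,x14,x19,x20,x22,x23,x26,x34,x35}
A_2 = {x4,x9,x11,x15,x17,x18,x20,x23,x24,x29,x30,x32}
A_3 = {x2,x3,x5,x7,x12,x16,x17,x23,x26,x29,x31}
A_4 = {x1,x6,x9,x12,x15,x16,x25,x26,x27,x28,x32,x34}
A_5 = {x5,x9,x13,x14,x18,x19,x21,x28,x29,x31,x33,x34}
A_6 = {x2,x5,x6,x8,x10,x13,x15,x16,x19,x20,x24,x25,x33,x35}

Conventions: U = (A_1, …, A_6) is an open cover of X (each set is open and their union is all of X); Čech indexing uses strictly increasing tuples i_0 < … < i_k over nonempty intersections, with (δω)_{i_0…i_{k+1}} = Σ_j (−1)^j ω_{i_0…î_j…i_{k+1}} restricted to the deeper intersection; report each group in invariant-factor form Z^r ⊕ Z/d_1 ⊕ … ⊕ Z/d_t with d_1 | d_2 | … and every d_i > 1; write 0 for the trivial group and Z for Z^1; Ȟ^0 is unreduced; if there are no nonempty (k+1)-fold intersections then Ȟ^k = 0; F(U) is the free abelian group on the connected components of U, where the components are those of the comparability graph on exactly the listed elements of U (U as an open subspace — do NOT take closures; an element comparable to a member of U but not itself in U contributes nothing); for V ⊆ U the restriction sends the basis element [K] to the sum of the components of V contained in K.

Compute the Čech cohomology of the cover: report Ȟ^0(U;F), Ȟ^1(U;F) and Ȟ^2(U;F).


Ȟ^0 = Z,  Ȟ^1 = 0,  Ȟ^2 = Z/2

nonempty overlaps:
  A12={x11,x20,x23} A13={x7,x23,x26} A14={x1,x26,x34} A15={x14,x19,x34} A16={x10,x19,x20,x35} A23={x17,x23,x29} A24={x9,x15,x32} A25={x9,x18,x29} A26={x15,x20,x24} A34={x12,x16,x26} A35={x5,x29,x31} A36={x2,x5,x16} A45={x9,x28,x34} A46={x6,x15,x16,x25} A56={x5,x13,x19,x33}
  A123={x23} A126={x20} A134={x26} A145={x34} A156={x19} A235={x29} A245={x9} A246={x15} A346={x16} A356={x5}
components per intersection:
  A1: {x1,x7,x10,x11,x14,x19,x20,x22,x23,x26,x34,x35}
  A2: {x4,x9,x11,x15,x17,x18,x20,x23,x24,x29,x30,x32}
  A3: {x2,x3,x5,x7,x12,x16,x17,x23,x26,x29,x31}
  A4: {x1,x6,x9,x12,x15,x16,x25,x26,x27,x28,x32,x34}
  A5: {x5,x9,x13,x14,x18,x19,x21,x28,x29,x31,x33,x34}
  A6: {x2,x5,x6,x8,x10,x13,x15,x16,x19,x20,x24,x25,x33,x35}
  A12: {x11,x20,x23}
  A13: {x7,x23,x26}
  A14: {x1,x26,x34}
  A15: {x14,x19,x34}
  A16: {x10,x19,x20,x35}
  A23: {x17,x23,x29}
  A24: {x9,x15,x32}
  A25: {x9,x18,x29}
  A26: {x15,x20,x24}
  A34: {x12,x16,x26}
  A35: {x5,x29,x31}
  A36: {x2,x5,x16}
  A45: {x9,x28,x34}
  A46: {x6,x15,x16,x25}
  A56: {x5,x13,x19,x33}
  A123: {x23}
  A126: {x20}
  A134: {x26}
  A145: {x34}
  A156: {x19}
  A235: {x29}
  A245: {x9}
  A246: {x15}
  A346: {x16}
  A356: {x5}
C dims 6,15,10; δ0: rk 5, SNF 1^5; δ1: rk 10, SNF 1^9·2
degree 0: 6−5−0 = 1 → Ȟ^0 ≅ Z
degree 1: 15−10−5 = 0 → Ȟ^1 ≅ 0
degree 2: 10−0−10 = 0 plus torsion [2] → Ȟ^2 ≅ Z/2


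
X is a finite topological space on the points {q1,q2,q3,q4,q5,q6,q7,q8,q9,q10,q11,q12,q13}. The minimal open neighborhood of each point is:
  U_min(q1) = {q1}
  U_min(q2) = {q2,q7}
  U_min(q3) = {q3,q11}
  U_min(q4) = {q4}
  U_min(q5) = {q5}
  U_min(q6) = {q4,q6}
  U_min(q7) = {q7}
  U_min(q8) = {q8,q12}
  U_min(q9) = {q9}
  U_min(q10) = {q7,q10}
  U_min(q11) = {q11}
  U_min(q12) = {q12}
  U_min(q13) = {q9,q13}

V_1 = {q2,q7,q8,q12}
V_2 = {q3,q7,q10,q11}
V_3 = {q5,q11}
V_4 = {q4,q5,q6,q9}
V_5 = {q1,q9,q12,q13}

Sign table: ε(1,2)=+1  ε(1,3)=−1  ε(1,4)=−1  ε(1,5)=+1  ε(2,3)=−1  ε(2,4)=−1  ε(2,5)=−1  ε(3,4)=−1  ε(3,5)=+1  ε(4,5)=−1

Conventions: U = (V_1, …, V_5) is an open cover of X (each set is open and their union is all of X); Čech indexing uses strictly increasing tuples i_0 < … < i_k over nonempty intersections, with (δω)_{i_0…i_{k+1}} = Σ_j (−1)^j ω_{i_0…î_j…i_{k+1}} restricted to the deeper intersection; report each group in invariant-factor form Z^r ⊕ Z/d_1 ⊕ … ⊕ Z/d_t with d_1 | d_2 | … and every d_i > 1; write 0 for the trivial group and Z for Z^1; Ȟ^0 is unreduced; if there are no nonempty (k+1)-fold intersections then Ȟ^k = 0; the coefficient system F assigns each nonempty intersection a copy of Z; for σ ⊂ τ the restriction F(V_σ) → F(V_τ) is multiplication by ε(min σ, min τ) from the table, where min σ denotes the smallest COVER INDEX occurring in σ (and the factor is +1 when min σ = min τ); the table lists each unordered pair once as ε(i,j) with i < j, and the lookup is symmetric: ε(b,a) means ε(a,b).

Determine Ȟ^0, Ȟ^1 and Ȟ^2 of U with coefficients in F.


Ȟ^0(U;F) ≅ 0, Ȟ^1(U;F) ≅ Z/2 and Ȟ^2(U;F) ≅ 0

nerve simplices:
  V12={q7} V15={q12} V23={q11} V34={q5} V45={q9}
C dims 5,5; δ0: rk 5, SNF 1^4·2
degree 0: 5−5−0 = 0 → Ȟ^0 ≅ 0
degree 1: 5−0−5 = 0 plus torsion [2] → Ȟ^1 ≅ Z/2
degree 2: 0−0−0 = 0 → Ȟ^2 ≅ 0


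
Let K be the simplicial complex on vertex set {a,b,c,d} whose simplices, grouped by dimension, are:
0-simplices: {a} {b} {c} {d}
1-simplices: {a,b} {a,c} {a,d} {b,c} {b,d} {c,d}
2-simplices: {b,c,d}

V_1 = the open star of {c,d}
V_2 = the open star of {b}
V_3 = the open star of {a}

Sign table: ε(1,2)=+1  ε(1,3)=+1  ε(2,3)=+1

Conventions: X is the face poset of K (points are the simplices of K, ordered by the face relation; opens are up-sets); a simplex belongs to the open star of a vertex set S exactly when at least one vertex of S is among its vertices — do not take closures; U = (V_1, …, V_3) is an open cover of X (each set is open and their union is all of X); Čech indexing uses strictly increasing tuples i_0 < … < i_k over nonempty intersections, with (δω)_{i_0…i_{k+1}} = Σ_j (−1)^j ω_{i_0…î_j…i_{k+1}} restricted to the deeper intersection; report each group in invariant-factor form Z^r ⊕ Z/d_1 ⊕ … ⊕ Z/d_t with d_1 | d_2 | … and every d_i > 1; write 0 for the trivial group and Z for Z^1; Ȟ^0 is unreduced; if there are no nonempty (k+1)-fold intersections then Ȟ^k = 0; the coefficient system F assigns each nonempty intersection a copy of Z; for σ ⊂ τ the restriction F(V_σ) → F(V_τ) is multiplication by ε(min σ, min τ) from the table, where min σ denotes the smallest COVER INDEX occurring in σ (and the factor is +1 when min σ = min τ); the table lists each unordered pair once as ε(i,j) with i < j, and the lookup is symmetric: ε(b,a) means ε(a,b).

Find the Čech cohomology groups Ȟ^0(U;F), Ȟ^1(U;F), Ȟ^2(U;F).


nerve simplices:
  V1={{c},{d},{a,c},{a,d},{b,c},{b,d},{c,d},{b,c,d}} V2={{b},{a,b},{b,c},{b,d},{b,c,d}} V3={{a},{a,b},{a,c},{a,d}}
  V12={{b,c},{b,d},{b,c,d}} V13={{a,c},{a,d}} V23={{a,b}}
C dims 3,3; δ0: rk 2, SNF 1^2
degree 0: 3−2−0 = 1 → Ȟ^0 ≅ Z
degree 1: 3−0−2 = 1 → Ȟ^1 ≅ Z
degree 2: 0−0−0 = 0 → Ȟ^2 ≅ 0

Ȟ^0 ≅ Z, Ȟ^1 ≅ Z, Ȟ^2 ≅ 0


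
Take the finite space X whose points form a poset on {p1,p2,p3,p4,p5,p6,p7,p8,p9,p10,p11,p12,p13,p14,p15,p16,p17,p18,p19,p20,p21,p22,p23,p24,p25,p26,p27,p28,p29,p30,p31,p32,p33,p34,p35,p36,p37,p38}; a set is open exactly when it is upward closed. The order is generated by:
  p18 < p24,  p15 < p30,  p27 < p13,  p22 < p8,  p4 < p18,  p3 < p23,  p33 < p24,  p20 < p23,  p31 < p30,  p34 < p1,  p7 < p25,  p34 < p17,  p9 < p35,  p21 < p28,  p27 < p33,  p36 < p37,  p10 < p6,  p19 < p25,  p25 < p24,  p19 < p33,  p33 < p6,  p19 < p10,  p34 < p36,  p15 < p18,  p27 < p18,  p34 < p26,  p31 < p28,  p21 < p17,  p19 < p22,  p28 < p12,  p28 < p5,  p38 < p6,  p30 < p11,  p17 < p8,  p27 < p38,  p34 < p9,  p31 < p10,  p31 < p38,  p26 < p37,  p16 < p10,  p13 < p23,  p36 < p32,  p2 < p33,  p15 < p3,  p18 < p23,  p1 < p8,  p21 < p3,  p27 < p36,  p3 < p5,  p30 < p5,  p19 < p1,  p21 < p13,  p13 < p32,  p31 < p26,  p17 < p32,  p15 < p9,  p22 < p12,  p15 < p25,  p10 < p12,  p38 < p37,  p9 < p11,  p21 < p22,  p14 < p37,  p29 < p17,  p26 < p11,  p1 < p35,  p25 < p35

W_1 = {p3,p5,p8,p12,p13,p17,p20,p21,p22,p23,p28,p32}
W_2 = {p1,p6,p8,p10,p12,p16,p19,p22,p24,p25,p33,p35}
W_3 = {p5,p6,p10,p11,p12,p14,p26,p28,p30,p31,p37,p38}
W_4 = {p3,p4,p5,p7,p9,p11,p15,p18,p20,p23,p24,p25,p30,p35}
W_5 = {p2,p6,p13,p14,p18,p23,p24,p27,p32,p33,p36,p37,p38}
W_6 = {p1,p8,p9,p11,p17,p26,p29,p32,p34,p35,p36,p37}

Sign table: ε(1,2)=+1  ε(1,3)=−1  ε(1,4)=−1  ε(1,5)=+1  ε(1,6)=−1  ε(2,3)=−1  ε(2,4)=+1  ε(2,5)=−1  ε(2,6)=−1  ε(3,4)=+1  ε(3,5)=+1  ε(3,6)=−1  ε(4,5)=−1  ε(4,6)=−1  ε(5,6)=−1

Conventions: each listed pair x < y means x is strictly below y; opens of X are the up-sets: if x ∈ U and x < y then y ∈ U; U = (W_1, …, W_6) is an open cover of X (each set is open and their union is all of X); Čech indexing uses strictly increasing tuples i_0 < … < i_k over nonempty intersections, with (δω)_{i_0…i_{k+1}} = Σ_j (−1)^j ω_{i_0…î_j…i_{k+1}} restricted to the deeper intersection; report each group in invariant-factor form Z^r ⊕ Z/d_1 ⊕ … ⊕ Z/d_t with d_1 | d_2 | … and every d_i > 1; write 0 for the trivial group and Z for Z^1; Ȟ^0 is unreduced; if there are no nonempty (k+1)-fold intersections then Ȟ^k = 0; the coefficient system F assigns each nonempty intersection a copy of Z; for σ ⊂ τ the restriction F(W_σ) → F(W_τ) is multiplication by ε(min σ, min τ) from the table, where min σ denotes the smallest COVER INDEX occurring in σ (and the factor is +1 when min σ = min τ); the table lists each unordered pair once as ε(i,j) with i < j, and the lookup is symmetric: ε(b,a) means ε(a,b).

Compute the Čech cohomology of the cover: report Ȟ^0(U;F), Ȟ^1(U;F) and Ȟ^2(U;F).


Ȟ^0 ≅ 0, Ȟ^1 ≅ Z/2 and Ȟ^2 ≅ Z

nerve of the cover:
  W12={p8,p12,p22} W13={p5,p12,p28} W14={p3,p5,p20,p23} W15={p13,p23,p32} W16={p8,p17,p32} W23={p6,p10,p12} W24={p24,p25,p35} W25={p6,p24,p33} W26={p1,p8,p35} W34={p5,p11,p30} W35={p6,p14,p37,p38} W36={p11,p26,p37} W45={p18,p23,p24} W46={p9,p11,p35} W56={p32,p36,p37}
  W123={p12} W126={p8} W134={p5} W145={p23} W156={p32} W235={p6} W245={p24} W246={p35} W346={p11} W356={p37}
C dims 6,15,10; δ0: rk 6, SNF 1^5·2; δ1: rk 9, SNF 1^9
Ȟ^0 = (6 − 6) − 0 = 0, so Ȟ^0 ≅ 0
Ȟ^1 = (15 − 9) − 6 = 0 plus torsion [2], so Ȟ^1 ≅ Z/2
Ȟ^2 = (10 − 0) − 9 = 1, so Ȟ^2 ≅ Z


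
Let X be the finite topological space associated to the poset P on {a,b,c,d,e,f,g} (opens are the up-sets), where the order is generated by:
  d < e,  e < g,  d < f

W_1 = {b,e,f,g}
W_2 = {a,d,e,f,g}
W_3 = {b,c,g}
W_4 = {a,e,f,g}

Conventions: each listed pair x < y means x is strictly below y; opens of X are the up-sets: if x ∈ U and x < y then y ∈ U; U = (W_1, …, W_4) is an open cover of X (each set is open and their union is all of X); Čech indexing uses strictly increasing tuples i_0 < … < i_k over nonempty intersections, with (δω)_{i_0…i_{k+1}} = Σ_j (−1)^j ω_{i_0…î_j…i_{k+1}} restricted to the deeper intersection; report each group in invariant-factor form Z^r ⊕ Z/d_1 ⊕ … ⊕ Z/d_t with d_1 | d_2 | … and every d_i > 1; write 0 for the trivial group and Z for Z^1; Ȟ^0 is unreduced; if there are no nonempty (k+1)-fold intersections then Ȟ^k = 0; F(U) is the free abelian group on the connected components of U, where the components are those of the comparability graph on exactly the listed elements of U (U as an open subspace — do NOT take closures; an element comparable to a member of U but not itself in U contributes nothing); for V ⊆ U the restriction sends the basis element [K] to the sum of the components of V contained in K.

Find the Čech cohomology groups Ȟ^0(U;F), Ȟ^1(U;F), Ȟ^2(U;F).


Ȟ^0 = Z^4,  Ȟ^1 = 0,  Ȟ^2 = 0

nonempty intersections:
  W12={e,f,g} W13={b,g} W14={e,f,g} W23={g} W24={a,e,f,g} W34={g}
  W123={g} W124={e,f,g} W134={g} W234={g}
  W1234={g}
components per intersection:
  W1: {b} {e,g} {f}
  W2: {a} {d,e,f,g}
  W3: {b} {c} {g}
  W4: {a} {e,g} {f}
  W12: {e,g} {f}
  W13: {b} {g}
  W14: {e,g} {f}
  W23: {g}
  W24: {a} {e,g} {f}
  W34: {g}
  W123: {g}
  W124: {e,g} {f}
  W134: {g}
  W234: {g}
  W1234: {g}
C dims 11,11,5,1; δ0: rk 7, SNF 1^7; δ1: rk 4, SNF 1^4; δ2: rk 1, SNF 1^1
Ȟ^0: (11−7)−0=4 ⇒ Z^4
Ȟ^1: (11−4)−7=0 ⇒ 0
Ȟ^2: (5−1)−4=0 ⇒ 0


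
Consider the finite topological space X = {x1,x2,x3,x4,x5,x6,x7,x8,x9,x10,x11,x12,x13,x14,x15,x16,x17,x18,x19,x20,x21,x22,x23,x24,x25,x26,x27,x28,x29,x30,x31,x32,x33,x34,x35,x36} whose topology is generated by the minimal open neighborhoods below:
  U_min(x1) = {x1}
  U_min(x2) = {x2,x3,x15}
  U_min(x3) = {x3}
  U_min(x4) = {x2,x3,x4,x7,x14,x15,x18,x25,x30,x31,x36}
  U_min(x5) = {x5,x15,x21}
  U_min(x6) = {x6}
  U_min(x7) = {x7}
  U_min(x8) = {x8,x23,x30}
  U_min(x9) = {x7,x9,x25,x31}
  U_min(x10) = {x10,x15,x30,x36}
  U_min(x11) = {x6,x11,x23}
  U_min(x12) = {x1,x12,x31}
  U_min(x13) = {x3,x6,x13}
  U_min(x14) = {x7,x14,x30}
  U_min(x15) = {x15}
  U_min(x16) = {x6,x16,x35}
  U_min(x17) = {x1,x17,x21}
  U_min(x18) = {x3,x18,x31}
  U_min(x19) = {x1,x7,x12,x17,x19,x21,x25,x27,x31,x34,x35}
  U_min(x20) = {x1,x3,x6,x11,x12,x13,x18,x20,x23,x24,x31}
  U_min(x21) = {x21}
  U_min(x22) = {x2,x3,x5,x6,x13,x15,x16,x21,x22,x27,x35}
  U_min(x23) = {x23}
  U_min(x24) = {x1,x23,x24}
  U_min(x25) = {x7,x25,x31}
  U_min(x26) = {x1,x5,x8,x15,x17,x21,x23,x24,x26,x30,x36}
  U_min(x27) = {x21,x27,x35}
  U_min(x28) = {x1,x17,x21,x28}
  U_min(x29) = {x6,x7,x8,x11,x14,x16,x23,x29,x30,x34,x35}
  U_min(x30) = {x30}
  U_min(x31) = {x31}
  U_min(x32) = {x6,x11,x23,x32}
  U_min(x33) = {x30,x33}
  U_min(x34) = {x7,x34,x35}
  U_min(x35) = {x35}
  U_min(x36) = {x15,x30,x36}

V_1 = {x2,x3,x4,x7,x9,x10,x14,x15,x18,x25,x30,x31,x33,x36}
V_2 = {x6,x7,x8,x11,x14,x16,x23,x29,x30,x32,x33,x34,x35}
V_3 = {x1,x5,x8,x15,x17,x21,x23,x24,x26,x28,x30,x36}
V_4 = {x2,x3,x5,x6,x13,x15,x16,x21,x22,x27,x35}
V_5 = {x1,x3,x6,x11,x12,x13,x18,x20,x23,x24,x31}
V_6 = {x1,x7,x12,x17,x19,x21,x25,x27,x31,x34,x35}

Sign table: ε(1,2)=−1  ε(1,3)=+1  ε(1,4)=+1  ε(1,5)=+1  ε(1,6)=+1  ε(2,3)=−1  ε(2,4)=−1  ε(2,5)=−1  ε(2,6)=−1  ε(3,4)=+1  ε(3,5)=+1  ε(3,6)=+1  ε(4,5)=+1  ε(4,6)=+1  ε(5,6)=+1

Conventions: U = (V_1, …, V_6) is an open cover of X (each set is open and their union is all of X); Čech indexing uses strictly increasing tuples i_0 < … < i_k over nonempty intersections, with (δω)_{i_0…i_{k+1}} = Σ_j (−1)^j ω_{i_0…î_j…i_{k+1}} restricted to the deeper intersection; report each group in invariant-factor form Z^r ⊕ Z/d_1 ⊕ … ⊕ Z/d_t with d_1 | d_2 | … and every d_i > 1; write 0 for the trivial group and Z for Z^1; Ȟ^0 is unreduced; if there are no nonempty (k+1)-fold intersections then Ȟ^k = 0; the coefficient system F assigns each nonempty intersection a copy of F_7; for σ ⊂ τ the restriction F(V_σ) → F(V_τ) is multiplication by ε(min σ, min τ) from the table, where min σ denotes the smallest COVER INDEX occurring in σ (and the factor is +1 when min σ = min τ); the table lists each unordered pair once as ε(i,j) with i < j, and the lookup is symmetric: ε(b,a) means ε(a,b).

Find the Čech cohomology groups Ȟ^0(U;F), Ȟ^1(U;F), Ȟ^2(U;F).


Ȟ^0 ≅ Z/7; Ȟ^1 ≅ 0; Ȟ^2 ≅ 0

cover nerve:
  V12={x7,x14,x30,x33} V13={x15,x30,x36} V14={x2,x3,x15} V15={x3,x18,x31} V16={x7,x25,x31} V23={x8,x23,x30} V24={x6,x16,x35} V25={x6,x11,x23} V26={x7,x34,x35} V34={x5,x15,x21} V35={x1,x23,x24} V36={x1,x17,x21} V45={x3,x6,x13} V46={x21,x27,x35} V56={x1,x12,x31}
  V123={x30} V126={x7} V134={x15} V145={x3} V156={x31} V235={x23} V245={x6} V246={x35} V346={x21} V356={x1}
C dims 6,15,10; δ0: rk_F7 5; δ1: rk_F7 10
Ȟ^0: (6−5)−0=1 ⇒ Z/7
Ȟ^1: (15−10)−5=0 ⇒ 0
Ȟ^2: (10−0)−10=0 ⇒ 0


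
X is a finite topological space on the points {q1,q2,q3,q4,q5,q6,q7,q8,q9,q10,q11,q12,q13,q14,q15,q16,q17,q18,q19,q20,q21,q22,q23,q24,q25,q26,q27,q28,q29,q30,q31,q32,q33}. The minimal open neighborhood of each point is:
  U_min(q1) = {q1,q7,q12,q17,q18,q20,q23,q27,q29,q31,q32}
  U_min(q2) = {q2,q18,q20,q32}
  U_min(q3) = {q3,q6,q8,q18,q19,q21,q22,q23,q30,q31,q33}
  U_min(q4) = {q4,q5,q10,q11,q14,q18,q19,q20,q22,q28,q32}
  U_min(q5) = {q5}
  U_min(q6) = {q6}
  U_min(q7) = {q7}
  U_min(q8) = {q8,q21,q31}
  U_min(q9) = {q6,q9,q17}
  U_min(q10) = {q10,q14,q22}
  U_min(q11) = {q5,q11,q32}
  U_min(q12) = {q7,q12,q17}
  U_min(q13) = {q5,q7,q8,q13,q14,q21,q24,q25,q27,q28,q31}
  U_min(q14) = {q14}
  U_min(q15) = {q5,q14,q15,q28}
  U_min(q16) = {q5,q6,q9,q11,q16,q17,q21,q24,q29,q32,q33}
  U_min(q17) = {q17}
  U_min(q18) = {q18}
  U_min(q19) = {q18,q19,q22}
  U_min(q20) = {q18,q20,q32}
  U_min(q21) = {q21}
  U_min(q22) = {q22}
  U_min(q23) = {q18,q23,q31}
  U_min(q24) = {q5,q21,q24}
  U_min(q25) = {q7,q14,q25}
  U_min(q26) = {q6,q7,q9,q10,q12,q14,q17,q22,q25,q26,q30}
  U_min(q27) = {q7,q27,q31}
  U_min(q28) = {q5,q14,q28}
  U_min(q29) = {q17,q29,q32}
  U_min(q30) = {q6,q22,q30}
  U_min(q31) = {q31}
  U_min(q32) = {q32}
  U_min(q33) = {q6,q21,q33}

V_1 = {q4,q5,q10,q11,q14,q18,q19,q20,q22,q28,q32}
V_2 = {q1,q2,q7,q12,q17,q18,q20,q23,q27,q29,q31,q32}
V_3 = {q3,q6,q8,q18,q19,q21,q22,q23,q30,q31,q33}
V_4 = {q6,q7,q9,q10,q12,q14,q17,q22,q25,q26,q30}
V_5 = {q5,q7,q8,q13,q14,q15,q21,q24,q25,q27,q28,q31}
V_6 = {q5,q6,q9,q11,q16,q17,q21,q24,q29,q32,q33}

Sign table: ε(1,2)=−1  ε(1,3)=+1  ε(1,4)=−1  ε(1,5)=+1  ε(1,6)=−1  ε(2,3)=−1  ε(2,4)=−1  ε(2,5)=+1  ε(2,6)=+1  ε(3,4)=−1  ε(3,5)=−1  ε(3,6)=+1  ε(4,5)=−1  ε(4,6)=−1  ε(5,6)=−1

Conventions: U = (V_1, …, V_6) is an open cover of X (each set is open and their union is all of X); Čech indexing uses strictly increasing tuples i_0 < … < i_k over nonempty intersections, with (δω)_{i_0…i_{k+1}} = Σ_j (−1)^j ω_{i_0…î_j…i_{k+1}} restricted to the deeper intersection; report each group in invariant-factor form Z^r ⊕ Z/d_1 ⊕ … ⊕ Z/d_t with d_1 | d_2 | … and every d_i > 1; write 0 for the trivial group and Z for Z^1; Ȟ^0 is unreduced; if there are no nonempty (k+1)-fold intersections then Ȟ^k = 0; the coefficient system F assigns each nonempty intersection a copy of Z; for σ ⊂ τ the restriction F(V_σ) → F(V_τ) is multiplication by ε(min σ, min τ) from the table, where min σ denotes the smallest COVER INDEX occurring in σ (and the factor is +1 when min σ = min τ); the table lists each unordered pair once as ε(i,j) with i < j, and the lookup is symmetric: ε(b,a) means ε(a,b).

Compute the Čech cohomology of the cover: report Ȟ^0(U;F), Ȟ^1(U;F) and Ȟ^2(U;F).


nerve of the cover:
  V12={q18,q20,q32} V13={q18,q19,q22} V14={q10,q14,q22} V15={q5,q14,q28} V16={q5,q11,q32} V23={q18,q23,q31} V24={q7,q12,q17} V25={q7,q27,q31} V26={q17,q29,q32} V34={q6,q22,q30} V35={q8,q21,q31} V36={q6,q21,q33} V45={q7,q14,q25} V46={q6,q9,q17} V56={q5,q21,q24}
  V123={q18} V126={q32} V134={q22} V145={q14} V156={q5} V235={q31} V245={q7} V246={q17} V346={q6} V356={q21}
C dims 6,15,10; δ0: rk 6, SNF 1^5·2; δ1: rk 9, SNF 1^9
Ȟ^0 = (6 − 6) − 0 = 0, so Ȟ^0 ≅ 0
Ȟ^1 = (15 − 9) − 6 = 0 plus torsion [2], so Ȟ^1 ≅ Z/2
Ȟ^2 = (10 − 0) − 9 = 1, so Ȟ^2 ≅ Z

Ȟ^0 ≅ 0,  Ȟ^1 ≅ Z/2,  Ȟ^2 ≅ Z


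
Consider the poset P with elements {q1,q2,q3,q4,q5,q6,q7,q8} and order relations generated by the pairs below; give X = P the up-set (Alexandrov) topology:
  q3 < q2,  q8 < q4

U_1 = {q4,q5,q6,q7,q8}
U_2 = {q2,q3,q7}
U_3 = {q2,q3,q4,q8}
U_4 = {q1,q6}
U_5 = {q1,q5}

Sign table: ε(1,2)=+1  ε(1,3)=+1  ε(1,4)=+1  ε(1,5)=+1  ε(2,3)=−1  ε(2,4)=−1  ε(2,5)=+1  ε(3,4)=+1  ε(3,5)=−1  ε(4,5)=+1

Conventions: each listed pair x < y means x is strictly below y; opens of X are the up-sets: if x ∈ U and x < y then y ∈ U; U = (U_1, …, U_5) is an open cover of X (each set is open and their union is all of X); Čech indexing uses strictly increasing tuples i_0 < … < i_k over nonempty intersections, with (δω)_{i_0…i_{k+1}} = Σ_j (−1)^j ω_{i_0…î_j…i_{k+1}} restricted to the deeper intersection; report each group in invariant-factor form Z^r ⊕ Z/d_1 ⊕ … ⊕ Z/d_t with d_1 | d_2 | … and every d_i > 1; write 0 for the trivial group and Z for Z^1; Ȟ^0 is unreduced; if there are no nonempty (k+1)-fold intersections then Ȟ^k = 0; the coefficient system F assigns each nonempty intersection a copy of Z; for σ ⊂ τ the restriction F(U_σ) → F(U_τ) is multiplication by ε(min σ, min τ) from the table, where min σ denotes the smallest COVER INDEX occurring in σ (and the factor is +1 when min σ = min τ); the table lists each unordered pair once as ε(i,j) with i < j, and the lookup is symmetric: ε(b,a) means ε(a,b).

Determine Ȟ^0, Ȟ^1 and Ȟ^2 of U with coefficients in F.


intersection data:
  U12={q7} U13={q4,q8} U14={q6} U15={q5} U23={q2,q3} U45={q1}
C dims 5,6; δ0: rk 5, SNF 1^4·2
Ȟ^0 = (5 − 5) − 0 = 0, so Ȟ^0 ≅ 0
Ȟ^1 = (6 − 0) − 5 = 1 plus torsion [2], so Ȟ^1 ≅ Z ⊕ Z/2
Ȟ^2 = (0 − 0) − 0 = 0, so Ȟ^2 ≅ 0

Ȟ^0(U;F) ≅ 0, Ȟ^1(U;F) ≅ Z ⊕ Z/2, Ȟ^2(U;F) ≅ 0


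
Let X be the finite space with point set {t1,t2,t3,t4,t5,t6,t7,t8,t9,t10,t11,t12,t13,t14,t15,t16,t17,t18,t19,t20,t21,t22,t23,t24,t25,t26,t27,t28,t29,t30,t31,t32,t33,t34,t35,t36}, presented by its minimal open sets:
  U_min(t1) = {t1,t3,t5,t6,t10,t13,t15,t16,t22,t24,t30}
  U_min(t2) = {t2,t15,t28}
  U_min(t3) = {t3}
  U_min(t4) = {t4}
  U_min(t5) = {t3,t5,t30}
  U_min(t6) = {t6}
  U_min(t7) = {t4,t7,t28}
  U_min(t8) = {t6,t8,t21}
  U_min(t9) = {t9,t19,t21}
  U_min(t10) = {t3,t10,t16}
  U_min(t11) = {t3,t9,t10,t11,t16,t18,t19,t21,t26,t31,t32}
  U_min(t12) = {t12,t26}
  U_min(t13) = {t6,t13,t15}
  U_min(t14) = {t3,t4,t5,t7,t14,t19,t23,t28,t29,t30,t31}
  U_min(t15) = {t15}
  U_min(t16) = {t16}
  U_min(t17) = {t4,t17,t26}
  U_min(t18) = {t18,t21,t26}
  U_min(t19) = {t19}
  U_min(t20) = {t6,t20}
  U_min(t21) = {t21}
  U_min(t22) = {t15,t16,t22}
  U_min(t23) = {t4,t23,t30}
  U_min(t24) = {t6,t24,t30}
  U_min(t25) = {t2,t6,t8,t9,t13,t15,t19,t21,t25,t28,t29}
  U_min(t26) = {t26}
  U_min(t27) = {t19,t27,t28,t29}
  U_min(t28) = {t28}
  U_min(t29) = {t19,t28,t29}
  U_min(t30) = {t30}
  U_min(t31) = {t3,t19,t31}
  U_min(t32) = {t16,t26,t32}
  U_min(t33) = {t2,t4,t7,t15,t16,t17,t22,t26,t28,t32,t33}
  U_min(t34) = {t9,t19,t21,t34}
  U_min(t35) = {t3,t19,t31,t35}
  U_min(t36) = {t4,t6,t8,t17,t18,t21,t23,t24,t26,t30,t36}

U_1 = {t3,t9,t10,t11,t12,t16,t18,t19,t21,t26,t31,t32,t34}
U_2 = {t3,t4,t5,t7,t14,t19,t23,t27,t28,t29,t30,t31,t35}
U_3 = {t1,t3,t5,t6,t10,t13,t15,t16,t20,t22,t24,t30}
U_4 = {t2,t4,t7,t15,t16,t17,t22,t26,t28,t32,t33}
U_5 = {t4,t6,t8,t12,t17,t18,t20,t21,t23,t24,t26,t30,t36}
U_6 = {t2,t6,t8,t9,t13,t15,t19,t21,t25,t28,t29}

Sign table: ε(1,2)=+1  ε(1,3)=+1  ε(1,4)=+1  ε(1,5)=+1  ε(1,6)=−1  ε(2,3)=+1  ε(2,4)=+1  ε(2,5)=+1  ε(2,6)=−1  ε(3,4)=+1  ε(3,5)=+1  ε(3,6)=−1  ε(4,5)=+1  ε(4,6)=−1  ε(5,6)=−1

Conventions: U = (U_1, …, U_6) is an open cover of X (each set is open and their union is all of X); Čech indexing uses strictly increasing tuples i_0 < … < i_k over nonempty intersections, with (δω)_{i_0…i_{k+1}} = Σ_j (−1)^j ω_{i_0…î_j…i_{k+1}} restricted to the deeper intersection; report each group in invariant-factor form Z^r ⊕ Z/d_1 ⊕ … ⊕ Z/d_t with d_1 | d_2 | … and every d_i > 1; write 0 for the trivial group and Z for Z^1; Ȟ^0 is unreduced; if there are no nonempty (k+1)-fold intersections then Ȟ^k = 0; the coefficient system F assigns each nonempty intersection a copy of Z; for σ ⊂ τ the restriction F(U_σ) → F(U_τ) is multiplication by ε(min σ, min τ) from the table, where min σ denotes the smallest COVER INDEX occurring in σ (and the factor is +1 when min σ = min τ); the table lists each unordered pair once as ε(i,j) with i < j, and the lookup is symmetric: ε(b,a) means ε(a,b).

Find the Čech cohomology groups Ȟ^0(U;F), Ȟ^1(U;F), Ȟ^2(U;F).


nerve of the cover:
  U12={t3,t19,t31} U13={t3,t10,t16} U14={t16,t26,t32} U15={t12,t18,t21,t26} U16={t9,t19,t21} U23={t3,t5,t30} U24={t4,t7,t28} U25={t4,t23,t30} U26={t19,t28,t29} U34={t15,t16,t22} U35={t6,t20,t24,t30} U36={t6,t13,t15} U45={t4,t17,t26} U46={t2,t15,t28} U56={t6,t8,t21}
  U123={t3} U126={t19} U134={t16} U145={t26} U156={t21} U235={t30} U245={t4} U246={t28} U346={t15} U356={t6}
C dims 6,15,10; δ0: rk 5, SNF 1^5; δ1: rk 10, SNF 1^9·2
Ȟ^0 = (6 − 5) − 0 = 1, so Ȟ^0 ≅ Z
Ȟ^1 = (15 − 10) − 5 = 0, so Ȟ^1 ≅ 0
Ȟ^2 = (10 − 0) − 10 = 0 plus torsion [2], so Ȟ^2 ≅ Z/2

Ȟ^0 = Z; Ȟ^1 = 0; Ȟ^2 = Z/2


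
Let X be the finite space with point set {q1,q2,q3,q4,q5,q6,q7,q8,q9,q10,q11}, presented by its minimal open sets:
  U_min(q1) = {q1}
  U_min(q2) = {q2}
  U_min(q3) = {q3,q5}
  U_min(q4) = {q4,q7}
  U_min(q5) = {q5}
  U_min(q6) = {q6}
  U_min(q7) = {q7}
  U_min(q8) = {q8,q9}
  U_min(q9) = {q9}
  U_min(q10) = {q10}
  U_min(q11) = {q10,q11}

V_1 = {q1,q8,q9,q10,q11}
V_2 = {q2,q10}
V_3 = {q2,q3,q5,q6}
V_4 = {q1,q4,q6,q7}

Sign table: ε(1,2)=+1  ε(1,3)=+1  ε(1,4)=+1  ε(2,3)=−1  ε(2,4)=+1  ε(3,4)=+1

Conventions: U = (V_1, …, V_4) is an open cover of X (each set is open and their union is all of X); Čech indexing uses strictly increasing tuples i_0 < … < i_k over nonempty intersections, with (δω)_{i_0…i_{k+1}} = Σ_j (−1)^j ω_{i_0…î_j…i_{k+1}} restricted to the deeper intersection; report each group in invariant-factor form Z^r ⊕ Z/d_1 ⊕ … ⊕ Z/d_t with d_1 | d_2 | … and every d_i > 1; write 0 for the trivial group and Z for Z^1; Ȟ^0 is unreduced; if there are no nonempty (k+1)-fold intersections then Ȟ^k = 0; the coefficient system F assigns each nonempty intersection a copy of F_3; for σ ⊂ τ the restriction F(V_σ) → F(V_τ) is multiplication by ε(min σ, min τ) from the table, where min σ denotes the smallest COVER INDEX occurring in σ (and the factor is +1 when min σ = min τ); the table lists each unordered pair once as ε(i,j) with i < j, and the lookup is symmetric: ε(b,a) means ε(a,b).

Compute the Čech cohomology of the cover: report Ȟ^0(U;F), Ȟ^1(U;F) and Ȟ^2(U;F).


intersection data:
  V12={q10} V14={q1} V23={q2} V34={q6}
C dims 4,4; δ0: rk_F3 4
Ȟ^0 = (4 − 4) − 0 = 0, so Ȟ^0 ≅ 0
Ȟ^1 = (4 − 0) − 4 = 0, so Ȟ^1 ≅ 0
Ȟ^2 = (0 − 0) − 0 = 0, so Ȟ^2 ≅ 0

Ȟ^0 ≅ 0; Ȟ^1 ≅ 0; Ȟ^2 ≅ 0


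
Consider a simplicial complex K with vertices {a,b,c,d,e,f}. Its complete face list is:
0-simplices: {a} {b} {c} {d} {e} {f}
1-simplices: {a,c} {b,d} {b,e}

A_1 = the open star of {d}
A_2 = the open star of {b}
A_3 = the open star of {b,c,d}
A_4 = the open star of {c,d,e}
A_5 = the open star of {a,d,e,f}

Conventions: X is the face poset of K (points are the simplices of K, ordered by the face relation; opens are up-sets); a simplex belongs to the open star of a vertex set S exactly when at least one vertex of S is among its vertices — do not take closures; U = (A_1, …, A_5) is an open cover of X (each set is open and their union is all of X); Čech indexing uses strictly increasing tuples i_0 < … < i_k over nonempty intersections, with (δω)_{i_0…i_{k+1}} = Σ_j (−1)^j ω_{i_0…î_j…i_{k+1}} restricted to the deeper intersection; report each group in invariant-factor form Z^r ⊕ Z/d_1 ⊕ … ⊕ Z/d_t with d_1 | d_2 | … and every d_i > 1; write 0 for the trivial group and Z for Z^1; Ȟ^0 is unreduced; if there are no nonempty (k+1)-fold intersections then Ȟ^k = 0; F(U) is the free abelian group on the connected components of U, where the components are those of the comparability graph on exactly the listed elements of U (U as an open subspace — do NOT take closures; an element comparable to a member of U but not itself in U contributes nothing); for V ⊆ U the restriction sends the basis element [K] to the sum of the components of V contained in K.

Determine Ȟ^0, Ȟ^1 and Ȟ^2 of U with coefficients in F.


nerve of the cover:
  A1={{d},{b,d}} A2={{b},{b,d},{b,e}} A3={{b},{c},{d},{a,c},{b,d},{b,e}} A4={{c},{d},{e},{a,c},{b,d},{b,e}} A5={{a},{d},{e},{f},{a,c},{b,d},{b,e}}
  A12={{b,d}} A13={{d},{b,d}} A14={{d},{b,d}} A15={{d},{b,d}} A23={{b},{b,d},{b,e}} A24={{b,d},{b,e}} A25={{b,d},{b,e}} A34={{c},{d},{a,c},{b,d},{b,e}} A35={{d},{a,c},{b,d},{b,e}} A45={{d},{e},{a,c},{b,d},{b,e}}
  A123={{b,d}} A124={{b,d}} A125={{b,d}} A134={{d},{b,d}} A135={{d},{b,d}} A145={{d},{b,d}} A234={{b,d},{b,e}} A235={{b,d},{b,e}} A245={{b,d},{b,e}} A345={{d},{a,c},{b,d},{b,e}}
  A1234={{b,d}} A1235={{b,d}} A1245={{b,d}} A1345={{d},{b,d}} A2345={{b,d},{b,e}}
  A12345={{b,d}}
components per intersection:
  A1: {{d},{b,d}}
  A2: {{b},{b,d},{b,e}}
  A3: {{b},{d},{b,d},{b,e}} {{c},{a,c}}
  A4: {{c},{a,c}} {{d},{b,d}} {{e},{b,e}}
  A5: {{a},{a,c}} {{d},{b,d}} {{e},{b,e}} {{f}}
  A12: {{b,d}}
  A13: {{d},{b,d}}
  A14: {{d},{b,d}}
  A15: {{d},{b,d}}
  A23: {{b},{b,d},{b,e}}
  A24: {{b,d}} {{b,e}}
  A25: {{b,d}} {{b,e}}
  A34: {{c},{a,c}} {{d},{b,d}} {{b,e}}
  A35: {{d},{b,d}} {{a,c}} {{b,e}}
  A45: {{d},{b,d}} {{e},{b,e}} {{a,c}}
  A123: {{b,d}}
  A124: {{b,d}}
  A125: {{b,d}}
  A134: {{d},{b,d}}
  A135: {{d},{b,d}}
  A145: {{d},{b,d}}
  A234: {{b,d}} {{b,e}}
  A235: {{b,d}} {{b,e}}
  A245: {{b,d}} {{b,e}}
  A345: {{d},{b,d}} {{a,c}} {{b,e}}
  A1234: {{b,d}}
  A1235: {{b,d}}
  A1245: {{b,d}}
  A1345: {{d},{b,d}}
  A2345: {{b,d}} {{b,e}}
  A12345: {{b,d}}
C dims 11,18,15,6; δ0: rk 8, SNF 1^8; δ1: rk 10, SNF 1^10; δ2: rk 5, SNF 1^5
Ȟ^0 = (11 − 8) − 0 = 3, so Ȟ^0 ≅ Z^3
Ȟ^1 = (18 − 10) − 8 = 0, so Ȟ^1 ≅ 0
Ȟ^2 = (15 − 5) − 10 = 0, so Ȟ^2 ≅ 0

Ȟ^0(U;F) ≅ Z^3; Ȟ^1(U;F) ≅ 0; Ȟ^2(U;F) ≅ 0
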